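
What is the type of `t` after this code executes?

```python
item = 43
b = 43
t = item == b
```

Equality comparison returns bool

bool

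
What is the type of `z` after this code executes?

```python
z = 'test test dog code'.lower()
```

str.lower() returns str

str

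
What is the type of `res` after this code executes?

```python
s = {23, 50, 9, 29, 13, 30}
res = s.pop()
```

Popping from a set of ints returns int

int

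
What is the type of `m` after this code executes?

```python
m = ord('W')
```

ord() returns int (Unicode code point)

int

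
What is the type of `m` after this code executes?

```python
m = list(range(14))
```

list(range(...)) returns list

list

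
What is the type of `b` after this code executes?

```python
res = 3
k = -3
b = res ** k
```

int ** negative int returns float

float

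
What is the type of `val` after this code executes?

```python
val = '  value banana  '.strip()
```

str.strip() returns str

str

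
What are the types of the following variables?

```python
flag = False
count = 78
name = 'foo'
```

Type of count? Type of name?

count is int; name is str

int, str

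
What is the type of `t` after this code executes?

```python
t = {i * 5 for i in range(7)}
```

A set comprehension {expr for x in iterable} produces a set

set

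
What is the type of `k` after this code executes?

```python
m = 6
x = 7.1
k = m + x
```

int + float returns float (6 + 7.1 = 13.1)

float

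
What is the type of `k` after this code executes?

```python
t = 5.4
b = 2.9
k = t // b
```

float // float returns float (floor division preserves float type)

float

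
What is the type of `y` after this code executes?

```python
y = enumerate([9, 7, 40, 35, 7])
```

enumerate() returns an enumerate iterator object

enumerate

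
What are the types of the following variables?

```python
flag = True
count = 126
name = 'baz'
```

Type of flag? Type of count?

flag is bool; count is int

bool, int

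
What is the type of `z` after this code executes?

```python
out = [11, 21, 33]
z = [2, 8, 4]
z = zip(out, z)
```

zip() returns a zip iterator object

zip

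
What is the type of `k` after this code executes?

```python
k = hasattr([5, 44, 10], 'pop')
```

hasattr() returns bool

bool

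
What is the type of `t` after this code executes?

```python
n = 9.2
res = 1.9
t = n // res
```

float // float returns float (floor division preserves float type)

float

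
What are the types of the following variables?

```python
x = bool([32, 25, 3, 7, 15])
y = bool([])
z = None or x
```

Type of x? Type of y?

bool() returns bool; bool() returns bool

bool, bool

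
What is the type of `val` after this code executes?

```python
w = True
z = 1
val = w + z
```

bool + int returns int (True is 1, so 1 + 1 = 2)

int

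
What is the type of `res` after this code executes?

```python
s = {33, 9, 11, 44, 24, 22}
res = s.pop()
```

Popping from a set of ints returns int

int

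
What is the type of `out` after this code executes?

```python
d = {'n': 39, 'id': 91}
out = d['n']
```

Accessing dict[str, int] with key 'n' returns int value 39

int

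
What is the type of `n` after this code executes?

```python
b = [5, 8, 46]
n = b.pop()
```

list.pop() returns the popped element (int here)

int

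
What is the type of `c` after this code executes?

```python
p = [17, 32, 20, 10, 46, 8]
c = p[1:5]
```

Slicing a list always returns a list

list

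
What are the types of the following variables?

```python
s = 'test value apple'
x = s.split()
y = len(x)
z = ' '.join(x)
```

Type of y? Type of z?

len() returns int; str.join() returns str

int, str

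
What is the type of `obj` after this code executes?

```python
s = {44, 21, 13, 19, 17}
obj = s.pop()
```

Popping from a set of ints returns int

int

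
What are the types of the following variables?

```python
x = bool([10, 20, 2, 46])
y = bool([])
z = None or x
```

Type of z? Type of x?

None or <bool> returns the bool; bool() returns bool

bool, bool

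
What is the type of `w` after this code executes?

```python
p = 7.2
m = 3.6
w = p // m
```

float // float returns float (floor division preserves float type)

float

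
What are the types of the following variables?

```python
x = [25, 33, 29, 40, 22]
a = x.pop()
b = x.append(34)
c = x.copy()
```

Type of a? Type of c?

list.pop() returns the element (int); list.copy() returns list

int, list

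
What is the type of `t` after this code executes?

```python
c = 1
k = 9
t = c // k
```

int // int returns int (1 // 9 = 0)

int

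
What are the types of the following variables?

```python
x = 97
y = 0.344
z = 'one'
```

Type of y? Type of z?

y is float; z is str

float, str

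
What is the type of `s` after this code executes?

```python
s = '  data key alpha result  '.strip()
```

str.strip() returns str

str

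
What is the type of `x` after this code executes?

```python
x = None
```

None has type NoneType

NoneType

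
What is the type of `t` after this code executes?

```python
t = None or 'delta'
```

'or' with None returns the other value ('delta', str)

str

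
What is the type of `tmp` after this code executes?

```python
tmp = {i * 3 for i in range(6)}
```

A set comprehension {expr for x in iterable} produces a set

set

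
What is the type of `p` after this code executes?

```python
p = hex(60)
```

hex() returns str representation

str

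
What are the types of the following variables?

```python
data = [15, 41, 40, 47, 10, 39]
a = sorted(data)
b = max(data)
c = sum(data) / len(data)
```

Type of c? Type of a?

int / int returns float; sorted() returns list

float, list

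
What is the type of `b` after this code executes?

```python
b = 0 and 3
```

'and' returns the first falsy value (0, which is int)

int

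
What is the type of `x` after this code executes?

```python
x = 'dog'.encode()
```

str.encode() returns bytes

bytes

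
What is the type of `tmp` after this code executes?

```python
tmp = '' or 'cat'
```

'or' returns first truthy value ('cat', which is str)

str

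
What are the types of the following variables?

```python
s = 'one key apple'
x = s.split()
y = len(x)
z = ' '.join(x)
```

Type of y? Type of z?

len() returns int; str.join() returns str

int, str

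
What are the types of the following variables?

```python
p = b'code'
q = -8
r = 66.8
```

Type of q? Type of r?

q is int; r is float

int, float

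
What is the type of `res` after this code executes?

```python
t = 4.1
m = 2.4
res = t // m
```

float // float returns float (floor division preserves float type)

float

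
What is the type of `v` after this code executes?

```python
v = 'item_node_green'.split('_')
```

str.split() returns list

list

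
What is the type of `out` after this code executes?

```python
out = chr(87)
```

chr() returns str (single character)

str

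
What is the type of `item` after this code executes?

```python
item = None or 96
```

'or' with None returns the other value (96, int)

int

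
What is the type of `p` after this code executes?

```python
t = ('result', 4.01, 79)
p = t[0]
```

Index 0 of tuple is 'result' which is str

str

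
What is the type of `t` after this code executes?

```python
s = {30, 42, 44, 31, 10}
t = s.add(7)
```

set.add() returns None (mutates in place)

NoneType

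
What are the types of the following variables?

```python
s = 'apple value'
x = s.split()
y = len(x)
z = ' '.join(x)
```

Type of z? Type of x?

str.join() returns str; str.split() returns list

str, list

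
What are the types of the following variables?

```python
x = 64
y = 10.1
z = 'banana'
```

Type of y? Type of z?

y is float; z is str

float, str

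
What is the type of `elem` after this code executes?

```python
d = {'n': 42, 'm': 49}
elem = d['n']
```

Accessing dict[str, int] with key 'n' returns int value 42

int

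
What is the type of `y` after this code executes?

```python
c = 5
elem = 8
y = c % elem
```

int % int returns int (5 % 8 = 5)

int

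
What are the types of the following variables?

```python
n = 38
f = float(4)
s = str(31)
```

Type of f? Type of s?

f is float; s is str

float, str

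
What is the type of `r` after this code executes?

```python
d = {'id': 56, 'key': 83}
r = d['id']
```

Accessing dict[str, int] with key 'id' returns int value 56

int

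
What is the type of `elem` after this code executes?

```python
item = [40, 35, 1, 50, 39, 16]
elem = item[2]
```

Indexing a list of ints returns int (item[2] = 1)

int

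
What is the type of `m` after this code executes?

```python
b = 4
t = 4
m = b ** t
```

int ** positive int returns int (4 ** 4 = 256)

int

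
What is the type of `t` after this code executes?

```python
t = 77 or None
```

'or' returns first truthy value (77, int)

int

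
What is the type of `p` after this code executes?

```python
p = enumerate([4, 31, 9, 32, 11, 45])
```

enumerate() returns an enumerate iterator object

enumerate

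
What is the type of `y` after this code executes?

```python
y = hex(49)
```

hex() returns str representation

str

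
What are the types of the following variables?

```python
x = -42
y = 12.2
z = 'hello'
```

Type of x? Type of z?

x is int; z is str

int, str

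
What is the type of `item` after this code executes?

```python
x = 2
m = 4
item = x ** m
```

int ** positive int returns int (2 ** 4 = 16)

int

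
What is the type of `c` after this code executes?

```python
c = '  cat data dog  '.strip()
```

str.strip() returns str

str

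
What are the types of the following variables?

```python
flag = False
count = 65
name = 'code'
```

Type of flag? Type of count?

flag is bool; count is int

bool, int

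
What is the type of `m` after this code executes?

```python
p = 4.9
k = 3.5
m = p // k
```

float // float returns float (floor division preserves float type)

float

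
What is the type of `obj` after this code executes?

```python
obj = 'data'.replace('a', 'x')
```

str.replace() returns str

str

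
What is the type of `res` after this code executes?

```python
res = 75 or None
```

'or' returns first truthy value (75, int)

int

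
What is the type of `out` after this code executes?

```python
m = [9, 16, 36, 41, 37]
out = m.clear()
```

list.clear() returns None

NoneType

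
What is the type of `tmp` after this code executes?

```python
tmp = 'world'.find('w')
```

str.find() returns int (index, or -1)

int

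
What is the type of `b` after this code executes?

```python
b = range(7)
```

range() returns a range object

range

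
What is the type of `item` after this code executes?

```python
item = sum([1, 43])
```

sum() of ints returns int

int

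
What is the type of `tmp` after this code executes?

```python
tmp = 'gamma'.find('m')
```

str.find() returns int (index, or -1)

int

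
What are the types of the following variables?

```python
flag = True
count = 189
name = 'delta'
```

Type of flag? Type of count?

flag is bool; count is int

bool, int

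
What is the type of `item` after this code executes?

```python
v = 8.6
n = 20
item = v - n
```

float - int returns float (8.6 - 20 = -11.4)

float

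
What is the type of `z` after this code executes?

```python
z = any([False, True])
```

any() returns bool

bool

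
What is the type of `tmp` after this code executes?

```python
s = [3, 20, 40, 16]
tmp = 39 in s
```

'in' operator returns bool

bool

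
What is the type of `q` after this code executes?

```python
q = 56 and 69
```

'and' returns the last value when all truthy (69, which is int)

int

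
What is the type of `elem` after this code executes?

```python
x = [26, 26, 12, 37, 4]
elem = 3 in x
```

'in' operator returns bool

bool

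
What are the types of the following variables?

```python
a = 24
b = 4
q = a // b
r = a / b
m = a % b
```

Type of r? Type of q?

int / int returns float; int // int returns int

float, int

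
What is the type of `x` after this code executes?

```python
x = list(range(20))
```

list(range(...)) returns list

list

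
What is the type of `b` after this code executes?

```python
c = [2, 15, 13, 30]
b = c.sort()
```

list.sort() returns None (sorts in place)

NoneType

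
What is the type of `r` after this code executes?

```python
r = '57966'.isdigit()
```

str.isdigit() returns bool

bool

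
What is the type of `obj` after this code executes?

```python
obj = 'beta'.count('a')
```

str.count() returns int

int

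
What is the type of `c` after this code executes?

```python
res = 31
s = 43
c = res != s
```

Comparison operators return bool

bool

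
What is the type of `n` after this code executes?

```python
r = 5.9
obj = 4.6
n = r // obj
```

float // float returns float (floor division preserves float type)

float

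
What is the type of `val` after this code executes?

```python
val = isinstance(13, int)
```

isinstance() returns bool

bool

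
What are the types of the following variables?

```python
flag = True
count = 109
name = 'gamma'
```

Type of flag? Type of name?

flag is bool; name is str

bool, str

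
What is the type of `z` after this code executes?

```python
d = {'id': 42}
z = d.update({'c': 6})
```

dict.update() returns None

NoneType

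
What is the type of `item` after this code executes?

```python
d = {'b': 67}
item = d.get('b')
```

dict.get() returns the value (int) when key is found

int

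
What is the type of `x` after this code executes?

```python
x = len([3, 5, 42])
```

len() always returns int

int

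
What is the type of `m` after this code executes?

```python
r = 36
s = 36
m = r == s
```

Equality comparison returns bool

bool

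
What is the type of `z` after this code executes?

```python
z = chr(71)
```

chr() returns str (single character)

str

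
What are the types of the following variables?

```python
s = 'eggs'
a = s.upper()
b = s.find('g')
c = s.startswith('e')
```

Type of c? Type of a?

str.startswith() returns bool; str.upper() returns str

bool, str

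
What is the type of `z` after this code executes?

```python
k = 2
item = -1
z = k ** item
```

int ** negative int returns float

float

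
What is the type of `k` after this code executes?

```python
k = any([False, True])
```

any() returns bool

bool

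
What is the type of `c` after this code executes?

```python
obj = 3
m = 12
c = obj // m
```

int // int returns int (3 // 12 = 0)

int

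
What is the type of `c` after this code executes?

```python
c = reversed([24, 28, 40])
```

reversed() on a list returns a list_reverseiterator

list_reverseiterator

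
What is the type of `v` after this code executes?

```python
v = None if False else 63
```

Ternary: condition is False, else branch (63) taken → int

int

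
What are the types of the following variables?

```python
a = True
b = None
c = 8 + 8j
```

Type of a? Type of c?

a is bool; c is complex

bool, complex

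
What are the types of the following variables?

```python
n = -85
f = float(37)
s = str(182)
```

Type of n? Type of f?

n is int; f is float

int, float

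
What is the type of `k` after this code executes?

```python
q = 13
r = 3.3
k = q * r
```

int * float returns float (13 * 3.3 = 42.9)

float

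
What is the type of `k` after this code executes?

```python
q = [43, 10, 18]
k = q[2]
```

Indexing a list of ints returns int (q[2] = 18)

int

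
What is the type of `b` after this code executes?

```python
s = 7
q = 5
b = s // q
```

int // int returns int (7 // 5 = 1)

int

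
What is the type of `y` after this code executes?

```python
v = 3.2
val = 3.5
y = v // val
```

float // float returns float (floor division preserves float type)

float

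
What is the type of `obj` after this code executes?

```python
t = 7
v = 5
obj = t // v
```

int // int returns int (7 // 5 = 1)

int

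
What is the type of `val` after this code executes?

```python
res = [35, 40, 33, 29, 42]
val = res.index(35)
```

list.index() returns int

int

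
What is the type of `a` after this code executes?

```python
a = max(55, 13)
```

max() of ints returns int

int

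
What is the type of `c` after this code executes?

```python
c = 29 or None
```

'or' returns first truthy value (29, int)

int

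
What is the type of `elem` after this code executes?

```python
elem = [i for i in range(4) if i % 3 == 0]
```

A list comprehension [...] produces a list

list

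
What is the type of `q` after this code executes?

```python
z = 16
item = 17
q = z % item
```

int % int returns int (16 % 17 = 16)

int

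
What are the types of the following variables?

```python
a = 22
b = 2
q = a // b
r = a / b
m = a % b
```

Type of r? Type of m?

int / int returns float; int % int returns int

float, int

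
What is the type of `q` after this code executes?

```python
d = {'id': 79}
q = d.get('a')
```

dict.get() returns None when key 'a' is not found and no default given

NoneType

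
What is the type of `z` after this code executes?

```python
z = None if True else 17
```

Ternary: condition is True, if branch (None) taken → NoneType

NoneType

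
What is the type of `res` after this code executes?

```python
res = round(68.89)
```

round() with no ndigits arg returns int

int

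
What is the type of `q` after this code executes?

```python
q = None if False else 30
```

Ternary: condition is False, else branch (30) taken → int

int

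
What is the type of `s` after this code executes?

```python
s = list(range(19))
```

list(range(...)) returns list

list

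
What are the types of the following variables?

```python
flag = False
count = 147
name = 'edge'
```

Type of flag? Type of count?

flag is bool; count is int

bool, int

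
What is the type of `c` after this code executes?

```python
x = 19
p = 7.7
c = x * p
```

int * float returns float (19 * 7.7 = 146.3)

float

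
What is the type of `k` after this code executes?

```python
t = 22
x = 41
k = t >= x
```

Comparison operators return bool

bool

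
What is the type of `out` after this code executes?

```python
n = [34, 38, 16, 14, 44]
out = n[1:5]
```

Slicing a list always returns a list

list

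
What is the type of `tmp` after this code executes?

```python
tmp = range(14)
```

range() returns a range object

range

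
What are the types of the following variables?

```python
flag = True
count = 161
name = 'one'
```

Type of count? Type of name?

count is int; name is str

int, str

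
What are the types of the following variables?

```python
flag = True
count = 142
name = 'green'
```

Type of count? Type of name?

count is int; name is str

int, str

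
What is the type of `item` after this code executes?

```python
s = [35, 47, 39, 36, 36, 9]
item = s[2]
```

Indexing a list of ints returns int (s[2] = 39)

int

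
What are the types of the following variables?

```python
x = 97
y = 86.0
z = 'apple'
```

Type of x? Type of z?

x is int; z is str

int, str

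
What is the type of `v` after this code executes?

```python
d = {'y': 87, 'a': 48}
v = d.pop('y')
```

dict.pop() returns the value (int)

int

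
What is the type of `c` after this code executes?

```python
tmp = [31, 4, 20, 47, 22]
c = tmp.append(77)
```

list.append() returns None (mutates in place)

NoneType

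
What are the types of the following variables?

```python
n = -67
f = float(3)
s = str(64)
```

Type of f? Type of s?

f is float; s is str

float, str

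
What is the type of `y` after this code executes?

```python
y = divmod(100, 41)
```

divmod() returns a tuple (quotient, remainder)

tuple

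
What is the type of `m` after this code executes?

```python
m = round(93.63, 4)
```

round() with ndigits arg returns float

float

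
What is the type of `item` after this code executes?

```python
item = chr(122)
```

chr() returns str (single character)

str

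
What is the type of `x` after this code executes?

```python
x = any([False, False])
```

any() returns bool

bool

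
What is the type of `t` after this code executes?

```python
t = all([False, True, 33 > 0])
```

all() returns bool

bool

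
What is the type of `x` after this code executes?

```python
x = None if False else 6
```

Ternary: condition is False, else branch (6) taken → int

int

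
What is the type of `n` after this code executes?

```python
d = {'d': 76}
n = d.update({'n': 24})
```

dict.update() returns None

NoneType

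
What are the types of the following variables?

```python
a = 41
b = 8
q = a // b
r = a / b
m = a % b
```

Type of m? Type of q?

int % int returns int; int // int returns int

int, int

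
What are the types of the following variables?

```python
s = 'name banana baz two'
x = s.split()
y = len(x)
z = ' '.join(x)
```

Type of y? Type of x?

len() returns int; str.split() returns list

int, list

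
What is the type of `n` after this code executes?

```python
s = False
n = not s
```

'not' always returns bool

bool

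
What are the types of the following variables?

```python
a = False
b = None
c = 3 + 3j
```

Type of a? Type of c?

a is bool; c is complex

bool, complex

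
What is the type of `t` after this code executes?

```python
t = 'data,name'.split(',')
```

str.split() returns list

list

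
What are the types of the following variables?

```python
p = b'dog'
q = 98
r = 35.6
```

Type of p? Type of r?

p is bytes; r is float

bytes, float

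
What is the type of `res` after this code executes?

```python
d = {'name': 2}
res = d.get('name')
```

dict.get() returns the value (int) when key is found

int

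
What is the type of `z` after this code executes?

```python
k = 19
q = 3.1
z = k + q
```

int + float returns float (19 + 3.1 = 22.1)

float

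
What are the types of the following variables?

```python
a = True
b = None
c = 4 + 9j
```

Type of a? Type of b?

a is bool; b is NoneType

bool, NoneType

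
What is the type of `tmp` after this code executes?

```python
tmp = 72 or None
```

'or' returns first truthy value (72, int)

int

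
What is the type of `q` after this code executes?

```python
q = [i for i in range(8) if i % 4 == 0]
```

A list comprehension [...] produces a list

list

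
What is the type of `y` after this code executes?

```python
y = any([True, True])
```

any() returns bool

bool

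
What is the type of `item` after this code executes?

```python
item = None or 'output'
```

'or' with None returns the other value ('output', str)

str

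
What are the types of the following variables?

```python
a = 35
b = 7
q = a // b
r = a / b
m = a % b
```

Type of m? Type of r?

int % int returns int; int / int returns float

int, float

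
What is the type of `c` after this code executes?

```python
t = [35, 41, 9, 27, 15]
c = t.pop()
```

list.pop() returns the popped element (int here)

int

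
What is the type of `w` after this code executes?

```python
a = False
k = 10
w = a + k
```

bool + int returns int (False is 0, so 0 + 10 = 10)

int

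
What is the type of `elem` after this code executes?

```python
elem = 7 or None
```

'or' returns first truthy value (7, int)

int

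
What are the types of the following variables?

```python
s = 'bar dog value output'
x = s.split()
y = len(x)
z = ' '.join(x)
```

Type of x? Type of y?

str.split() returns list; len() returns int

list, int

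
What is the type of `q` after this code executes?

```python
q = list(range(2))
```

list(range(...)) returns list

list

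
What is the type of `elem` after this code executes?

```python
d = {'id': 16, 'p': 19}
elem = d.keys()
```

.keys() returns a dict_keys view object

dict_keys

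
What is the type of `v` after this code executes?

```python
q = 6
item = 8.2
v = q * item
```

int * float returns float (6 * 8.2 = 49.2)

float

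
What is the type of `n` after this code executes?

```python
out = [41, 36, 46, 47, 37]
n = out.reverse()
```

list.reverse() returns None

NoneType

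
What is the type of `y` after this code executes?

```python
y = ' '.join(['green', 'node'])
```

str.join() returns str

str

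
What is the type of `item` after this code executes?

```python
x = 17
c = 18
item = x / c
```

int / int always returns float in Python 3 (17 / 18 = 0.944444)

float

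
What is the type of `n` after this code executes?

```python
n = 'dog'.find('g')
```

str.find() returns int (index, or -1)

int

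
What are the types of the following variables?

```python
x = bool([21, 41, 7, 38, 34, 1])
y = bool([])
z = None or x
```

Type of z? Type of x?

None or <bool> returns the bool; bool() returns bool

bool, bool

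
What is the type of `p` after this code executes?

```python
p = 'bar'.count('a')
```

str.count() returns int

int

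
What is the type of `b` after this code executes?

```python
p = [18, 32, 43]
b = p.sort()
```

list.sort() returns None (sorts in place)

NoneType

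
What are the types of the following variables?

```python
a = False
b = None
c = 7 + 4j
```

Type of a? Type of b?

a is bool; b is NoneType

bool, NoneType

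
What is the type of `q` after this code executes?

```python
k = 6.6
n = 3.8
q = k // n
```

float // float returns float (floor division preserves float type)

float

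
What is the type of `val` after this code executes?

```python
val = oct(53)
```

oct() returns str representation

str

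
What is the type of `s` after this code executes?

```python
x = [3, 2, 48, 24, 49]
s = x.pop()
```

list.pop() returns the popped element (int here)

int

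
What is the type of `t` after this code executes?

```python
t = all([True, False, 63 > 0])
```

all() returns bool

bool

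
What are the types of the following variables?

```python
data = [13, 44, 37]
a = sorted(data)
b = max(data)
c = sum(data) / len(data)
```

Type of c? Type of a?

int / int returns float; sorted() returns list

float, list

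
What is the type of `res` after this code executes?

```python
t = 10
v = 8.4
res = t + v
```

int + float returns float (10 + 8.4 = 18.4)

float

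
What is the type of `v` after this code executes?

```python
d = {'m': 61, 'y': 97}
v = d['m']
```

Accessing dict[str, int] with key 'm' returns int value 61

int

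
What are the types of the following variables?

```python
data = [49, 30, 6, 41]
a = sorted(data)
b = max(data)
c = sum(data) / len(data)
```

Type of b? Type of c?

max of ints returns int; int / int returns float

int, float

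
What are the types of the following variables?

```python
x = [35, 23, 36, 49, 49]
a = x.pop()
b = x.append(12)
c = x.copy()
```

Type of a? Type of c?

list.pop() returns the element (int); list.copy() returns list

int, list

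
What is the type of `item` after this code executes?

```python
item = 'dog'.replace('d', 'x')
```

str.replace() returns str

str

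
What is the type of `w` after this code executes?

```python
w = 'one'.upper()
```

str.upper() returns str

str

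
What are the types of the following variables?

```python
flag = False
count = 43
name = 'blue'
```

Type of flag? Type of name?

flag is bool; name is str

bool, str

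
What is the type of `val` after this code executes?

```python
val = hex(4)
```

hex() returns str representation

str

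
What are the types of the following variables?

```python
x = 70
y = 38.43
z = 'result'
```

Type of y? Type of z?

y is float; z is str

float, str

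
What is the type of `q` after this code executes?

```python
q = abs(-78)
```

abs() of int returns int

int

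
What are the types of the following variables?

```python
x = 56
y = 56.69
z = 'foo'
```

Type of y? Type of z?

y is float; z is str

float, str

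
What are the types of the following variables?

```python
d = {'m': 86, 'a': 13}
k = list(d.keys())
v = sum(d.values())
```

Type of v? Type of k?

sum of int values returns int; list(...) returns list

int, list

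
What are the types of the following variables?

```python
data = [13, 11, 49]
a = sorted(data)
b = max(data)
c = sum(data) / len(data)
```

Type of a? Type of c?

sorted() returns list; int / int returns float

list, float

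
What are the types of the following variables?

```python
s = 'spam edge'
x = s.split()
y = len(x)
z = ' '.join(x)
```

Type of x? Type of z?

str.split() returns list; str.join() returns str

list, str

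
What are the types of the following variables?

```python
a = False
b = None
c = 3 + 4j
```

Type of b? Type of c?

b is NoneType; c is complex

NoneType, complex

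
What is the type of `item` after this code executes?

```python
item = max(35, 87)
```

max() of ints returns int

int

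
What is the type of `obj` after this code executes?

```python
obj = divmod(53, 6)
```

divmod() returns a tuple (quotient, remainder)

tuple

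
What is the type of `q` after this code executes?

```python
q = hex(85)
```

hex() returns str representation

str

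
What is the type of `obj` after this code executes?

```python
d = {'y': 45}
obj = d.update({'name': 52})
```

dict.update() returns None

NoneType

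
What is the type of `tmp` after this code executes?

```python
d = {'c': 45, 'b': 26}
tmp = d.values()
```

.values() returns a dict_values view object

dict_values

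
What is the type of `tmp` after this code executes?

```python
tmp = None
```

None has type NoneType

NoneType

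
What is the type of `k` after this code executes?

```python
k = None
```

None has type NoneType

NoneType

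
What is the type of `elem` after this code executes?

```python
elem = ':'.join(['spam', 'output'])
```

str.join() returns str

str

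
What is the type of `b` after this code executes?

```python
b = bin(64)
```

bin() returns str representation

str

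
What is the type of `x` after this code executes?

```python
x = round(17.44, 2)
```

round() with ndigits arg returns float

float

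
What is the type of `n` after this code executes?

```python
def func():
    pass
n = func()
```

A function with no return statement returns None

NoneType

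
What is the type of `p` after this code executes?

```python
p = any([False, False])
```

any() returns bool

bool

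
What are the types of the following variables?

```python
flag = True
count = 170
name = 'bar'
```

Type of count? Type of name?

count is int; name is str

int, str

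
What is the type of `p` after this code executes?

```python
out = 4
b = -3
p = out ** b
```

int ** negative int returns float

float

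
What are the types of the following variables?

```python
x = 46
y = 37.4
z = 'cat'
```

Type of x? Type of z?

x is int; z is str

int, str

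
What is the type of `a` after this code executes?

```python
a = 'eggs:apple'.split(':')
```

str.split() returns list

list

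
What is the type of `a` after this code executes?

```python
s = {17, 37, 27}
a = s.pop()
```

Popping from a set of ints returns int

int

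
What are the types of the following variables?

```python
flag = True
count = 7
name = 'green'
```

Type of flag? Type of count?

flag is bool; count is int

bool, int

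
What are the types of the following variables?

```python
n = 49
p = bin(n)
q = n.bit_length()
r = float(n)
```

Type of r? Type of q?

float() returns float; int.bit_length() returns int

float, int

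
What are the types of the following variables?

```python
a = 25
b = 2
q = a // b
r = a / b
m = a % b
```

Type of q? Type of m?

int // int returns int; int % int returns int

int, int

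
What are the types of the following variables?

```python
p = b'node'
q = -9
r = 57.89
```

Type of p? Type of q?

p is bytes; q is int

bytes, int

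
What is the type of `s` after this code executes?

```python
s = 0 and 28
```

'and' returns the first falsy value (0, which is int)

int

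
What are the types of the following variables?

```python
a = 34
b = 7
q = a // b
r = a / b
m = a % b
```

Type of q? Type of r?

int // int returns int; int / int returns float

int, float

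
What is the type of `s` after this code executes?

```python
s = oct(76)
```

oct() returns str representation

str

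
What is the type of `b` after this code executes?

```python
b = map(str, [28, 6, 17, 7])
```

map() returns a map iterator object

map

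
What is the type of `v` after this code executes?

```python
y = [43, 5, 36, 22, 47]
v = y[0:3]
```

Slicing a list always returns a list

list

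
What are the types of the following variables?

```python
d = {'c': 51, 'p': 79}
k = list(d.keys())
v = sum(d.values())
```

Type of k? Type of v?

list(...) returns list; sum of int values returns int

list, int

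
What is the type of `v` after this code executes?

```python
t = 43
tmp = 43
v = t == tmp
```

Equality comparison returns bool

bool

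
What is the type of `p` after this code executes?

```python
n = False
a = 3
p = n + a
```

bool + int returns int (False is 0, so 0 + 3 = 3)

int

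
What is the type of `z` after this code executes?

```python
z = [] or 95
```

'or' returns first truthy value (95, which is int)

int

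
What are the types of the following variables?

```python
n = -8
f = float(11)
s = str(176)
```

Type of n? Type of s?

n is int; s is str

int, str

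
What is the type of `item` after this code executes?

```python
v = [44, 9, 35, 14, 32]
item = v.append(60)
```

list.append() returns None (mutates in place)

NoneType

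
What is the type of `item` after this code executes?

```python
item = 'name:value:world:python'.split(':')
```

str.split() returns list

list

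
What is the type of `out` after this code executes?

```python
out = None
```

None has type NoneType

NoneType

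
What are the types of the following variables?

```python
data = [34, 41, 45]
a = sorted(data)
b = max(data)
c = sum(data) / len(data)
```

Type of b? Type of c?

max of ints returns int; int / int returns float

int, float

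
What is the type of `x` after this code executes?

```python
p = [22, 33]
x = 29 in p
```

'in' operator returns bool

bool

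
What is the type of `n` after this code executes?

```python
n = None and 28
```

'and' returns first falsy value (None)

NoneType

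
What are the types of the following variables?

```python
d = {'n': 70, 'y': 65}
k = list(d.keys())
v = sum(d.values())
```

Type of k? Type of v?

list(...) returns list; sum of int values returns int

list, int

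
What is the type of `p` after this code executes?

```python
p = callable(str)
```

callable() returns bool

bool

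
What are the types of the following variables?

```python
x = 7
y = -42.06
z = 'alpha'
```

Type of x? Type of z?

x is int; z is str

int, str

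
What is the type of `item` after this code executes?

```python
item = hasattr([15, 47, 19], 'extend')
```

hasattr() returns bool

bool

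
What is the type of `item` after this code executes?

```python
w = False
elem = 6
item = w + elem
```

bool + int returns int (False is 0, so 0 + 6 = 6)

int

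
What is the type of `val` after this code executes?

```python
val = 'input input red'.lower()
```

str.lower() returns str

str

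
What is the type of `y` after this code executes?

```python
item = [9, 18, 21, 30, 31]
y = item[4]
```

Indexing a list of ints returns int (item[4] = 31)

int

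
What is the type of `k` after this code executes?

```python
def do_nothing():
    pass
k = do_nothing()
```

A function with no return statement returns None

NoneType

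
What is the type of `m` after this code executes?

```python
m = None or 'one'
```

'or' with None returns the other value ('one', str)

str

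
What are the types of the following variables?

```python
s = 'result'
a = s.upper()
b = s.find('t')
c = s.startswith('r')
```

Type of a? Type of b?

str.upper() returns str; str.find() returns int

str, int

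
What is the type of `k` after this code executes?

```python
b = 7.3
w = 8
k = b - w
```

float - int returns float (7.3 - 8 = -0.7)

float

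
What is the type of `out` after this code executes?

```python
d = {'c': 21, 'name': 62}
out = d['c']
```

Accessing dict[str, int] with key 'c' returns int value 21

int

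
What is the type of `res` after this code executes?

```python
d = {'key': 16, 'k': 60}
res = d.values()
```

.values() returns a dict_values view object

dict_values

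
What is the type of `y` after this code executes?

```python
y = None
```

None has type NoneType

NoneType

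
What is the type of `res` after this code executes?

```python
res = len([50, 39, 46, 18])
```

len() always returns int

int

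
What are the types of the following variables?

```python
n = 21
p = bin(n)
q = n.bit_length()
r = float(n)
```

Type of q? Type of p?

int.bit_length() returns int; bin() returns str

int, str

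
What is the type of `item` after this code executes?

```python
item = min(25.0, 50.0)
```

min() of floats returns float

float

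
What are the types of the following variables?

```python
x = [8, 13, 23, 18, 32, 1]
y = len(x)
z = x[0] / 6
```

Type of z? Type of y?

int / int returns float; len() returns int

float, int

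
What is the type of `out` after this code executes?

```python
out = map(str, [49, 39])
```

map() returns a map iterator object

map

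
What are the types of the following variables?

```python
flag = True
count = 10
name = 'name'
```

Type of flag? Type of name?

flag is bool; name is str

bool, str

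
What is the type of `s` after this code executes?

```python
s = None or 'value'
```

'or' with None returns the other value ('value', str)

str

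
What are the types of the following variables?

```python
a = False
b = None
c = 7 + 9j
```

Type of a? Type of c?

a is bool; c is complex

bool, complex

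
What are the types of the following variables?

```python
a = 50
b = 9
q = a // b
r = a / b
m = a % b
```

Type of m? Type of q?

int % int returns int; int // int returns int

int, int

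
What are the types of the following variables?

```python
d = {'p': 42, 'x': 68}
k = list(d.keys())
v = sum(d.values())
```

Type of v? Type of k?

sum of int values returns int; list(...) returns list

int, list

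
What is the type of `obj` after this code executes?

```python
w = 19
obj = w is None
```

'is' comparison returns bool

bool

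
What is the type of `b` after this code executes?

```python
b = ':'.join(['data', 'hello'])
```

str.join() returns str

str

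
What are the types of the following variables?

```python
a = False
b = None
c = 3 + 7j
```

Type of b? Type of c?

b is NoneType; c is complex

NoneType, complex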